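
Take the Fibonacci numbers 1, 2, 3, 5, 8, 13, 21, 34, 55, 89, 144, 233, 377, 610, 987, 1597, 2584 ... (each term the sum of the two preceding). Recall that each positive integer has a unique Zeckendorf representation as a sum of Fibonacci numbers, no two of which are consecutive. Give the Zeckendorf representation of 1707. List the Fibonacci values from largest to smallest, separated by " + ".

Greedily peel off the largest Fibonacci term at each step:
largest Fibonacci ≤ 1707 is 1597; 1707 − 1597 = 110
largest Fibonacci ≤ 110 is 89; 110 − 89 = 21
largest Fibonacci ≤ 21 is 21; 21 − 21 = 0
So 1707 = 1597 + 89 + 21, with no two terms consecutive in the sequence.

1597 + 89 + 21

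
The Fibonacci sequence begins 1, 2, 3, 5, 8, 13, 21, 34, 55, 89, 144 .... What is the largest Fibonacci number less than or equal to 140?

89 ≤ 140 < 144, so the largest Fibonacci number not exceeding 140 is 89.

89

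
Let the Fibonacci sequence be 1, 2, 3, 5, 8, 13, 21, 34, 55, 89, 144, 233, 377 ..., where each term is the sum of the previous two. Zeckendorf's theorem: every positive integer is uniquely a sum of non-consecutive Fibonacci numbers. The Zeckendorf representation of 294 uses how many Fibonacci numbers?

4

Greedy algorithm:
take 233 (≤ 294); 294 − 233 = 61
take 55 (≤ 61); 61 − 55 = 6
take 5 (≤ 6); 6 − 5 = 1
take 1 (≤ 1); 1 − 1 = 0
294 = 233 + 55 + 5 + 1, which has 4 terms.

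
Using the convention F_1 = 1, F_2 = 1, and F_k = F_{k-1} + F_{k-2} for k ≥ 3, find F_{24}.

Iterating the recurrence up to F_{16} = 987 and F_{15} = 610:
F_{17} = F_{16} + F_{15} = 987 + 610 = 1597
F_{18} = F_{17} + F_{16} = 1597 + 987 = 2584
F_{19} = F_{18} + F_{17} = 2584 + 1597 = 4181
F_{20} = F_{19} + F_{18} = 4181 + 2584 = 6765
F_{21} = F_{20} + F_{19} = 6765 + 4181 = 10946
F_{22} = F_{21} + F_{20} = 10946 + 6765 = 17711
F_{23} = F_{22} + F_{21} = 17711 + 10946 = 28657
F_{24} = F_{23} + F_{22} = 28657 + 17711 = 46368

46368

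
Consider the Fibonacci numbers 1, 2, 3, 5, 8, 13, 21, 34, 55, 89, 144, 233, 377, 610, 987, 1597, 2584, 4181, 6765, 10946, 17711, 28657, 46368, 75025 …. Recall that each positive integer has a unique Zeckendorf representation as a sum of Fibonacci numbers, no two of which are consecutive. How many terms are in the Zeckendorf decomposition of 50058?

7

subtract 46368 from 50058: 3690 remains
subtract 2584 from 3690: 1106 remains
subtract 987 from 1106: 119 remains
subtract 89 from 119: 30 remains
subtract 21 from 30: 9 remains
subtract 8 from 9: 1 remains
subtract 1 from 1: 0 remains
50058 = 46368 + 2584 + 987 + 89 + 21 + 8 + 1, which has 7 terms.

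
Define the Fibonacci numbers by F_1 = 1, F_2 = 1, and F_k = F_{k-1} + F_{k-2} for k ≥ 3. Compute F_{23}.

28657

Iterating the recurrence up to F_{15} = 610 and F_{14} = 377:
F_{16} = F_{15} + F_{14} = 610 + 377 = 987
F_{17} = F_{16} + F_{15} = 987 + 610 = 1597
F_{18} = F_{17} + F_{16} = 1597 + 987 = 2584
F_{19} = F_{18} + F_{17} = 2584 + 1597 = 4181
F_{20} = F_{19} + F_{18} = 4181 + 2584 = 6765
F_{21} = F_{20} + F_{19} = 6765 + 4181 = 10946
F_{22} = F_{21} + F_{20} = 10946 + 6765 = 17711
F_{23} = F_{22} + F_{21} = 17711 + 10946 = 28657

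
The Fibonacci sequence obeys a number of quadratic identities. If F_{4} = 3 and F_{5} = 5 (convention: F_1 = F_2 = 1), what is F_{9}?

By F_{2k+1} = F_k² + F_{k+1}²: F_{9} = 3² + 5² = 9 + 25 = 34.

34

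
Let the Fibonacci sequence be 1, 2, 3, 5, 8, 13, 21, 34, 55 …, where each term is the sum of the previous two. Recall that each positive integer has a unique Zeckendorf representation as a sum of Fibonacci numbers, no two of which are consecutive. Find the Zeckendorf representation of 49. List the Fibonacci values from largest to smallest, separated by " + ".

Repeatedly subtract the largest Fibonacci number that fits:
largest Fibonacci ≤ 49 is 34; 49 − 34 = 15
largest Fibonacci ≤ 15 is 13; 15 − 13 = 2
largest Fibonacci ≤ 2 is 2; 2 − 2 = 0
So 49 = 34 + 13 + 2, with no two terms consecutive in the sequence.

34 + 13 + 2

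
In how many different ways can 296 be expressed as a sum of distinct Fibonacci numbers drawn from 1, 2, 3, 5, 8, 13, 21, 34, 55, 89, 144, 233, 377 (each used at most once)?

Starting from the Zeckendorf form and repeatedly splitting a term F_k into F_{k−1} + F_{k−2} (when neither is already used) reaches every representation.
296 = 233+55+8 = 233+55+5+3 = 233+34+21+8 = … (13 more), for 16 in all.

16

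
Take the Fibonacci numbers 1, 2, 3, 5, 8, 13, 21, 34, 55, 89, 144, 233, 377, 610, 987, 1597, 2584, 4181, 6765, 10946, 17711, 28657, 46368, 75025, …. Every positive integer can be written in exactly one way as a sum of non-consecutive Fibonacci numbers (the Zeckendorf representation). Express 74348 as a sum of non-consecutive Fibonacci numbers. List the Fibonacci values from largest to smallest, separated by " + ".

46368 + 17711 + 6765 + 2584 + 610 + 233 + 55 + 21 + 1

74348: greatest Fibonacci not exceeding it is 46368, leaving 27980
27980: greatest Fibonacci not exceeding it is 17711, leaving 10269
10269: greatest Fibonacci not exceeding it is 6765, leaving 3504
3504: greatest Fibonacci not exceeding it is 2584, leaving 920
920: greatest Fibonacci not exceeding it is 610, leaving 310
310: greatest Fibonacci not exceeding it is 233, leaving 77
77: greatest Fibonacci not exceeding it is 55, leaving 22
22: greatest Fibonacci not exceeding it is 21, leaving 1
1: greatest Fibonacci not exceeding it is 1, leaving 0
So 74348 = 46368 + 17711 + 6765 + 2584 + 610 + 233 + 55 + 21 + 1, with no two terms consecutive in the sequence.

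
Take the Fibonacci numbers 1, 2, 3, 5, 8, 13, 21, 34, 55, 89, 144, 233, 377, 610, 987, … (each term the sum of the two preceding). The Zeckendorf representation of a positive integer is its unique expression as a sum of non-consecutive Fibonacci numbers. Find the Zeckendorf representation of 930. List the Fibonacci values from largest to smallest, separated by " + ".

610 + 233 + 55 + 21 + 8 + 3

Repeatedly subtract the largest Fibonacci number that fits:
largest Fibonacci ≤ 930 is 610; 930 − 610 = 320
largest Fibonacci ≤ 320 is 233; 320 − 233 = 87
largest Fibonacci ≤ 87 is 55; 87 − 55 = 32
largest Fibonacci ≤ 32 is 21; 32 − 21 = 11
largest Fibonacci ≤ 11 is 8; 11 − 8 = 3
largest Fibonacci ≤ 3 is 3; 3 − 3 = 0
So 930 = 610 + 233 + 55 + 21 + 8 + 3, with no two terms consecutive in the sequence.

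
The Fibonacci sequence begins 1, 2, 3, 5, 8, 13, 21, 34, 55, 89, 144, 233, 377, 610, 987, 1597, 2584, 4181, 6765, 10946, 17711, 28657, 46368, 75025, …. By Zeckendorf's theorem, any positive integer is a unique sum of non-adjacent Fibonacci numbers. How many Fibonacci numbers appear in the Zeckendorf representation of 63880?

7

subtract 46368 from 63880: 17512 remains
subtract 10946 from 17512: 6566 remains
subtract 4181 from 6566: 2385 remains
subtract 1597 from 2385: 788 remains
subtract 610 from 788: 178 remains
subtract 144 from 178: 34 remains
subtract 34 from 34: 0 remains
63880 = 46368 + 10946 + 4181 + 1597 + 610 + 144 + 34, which has 7 terms.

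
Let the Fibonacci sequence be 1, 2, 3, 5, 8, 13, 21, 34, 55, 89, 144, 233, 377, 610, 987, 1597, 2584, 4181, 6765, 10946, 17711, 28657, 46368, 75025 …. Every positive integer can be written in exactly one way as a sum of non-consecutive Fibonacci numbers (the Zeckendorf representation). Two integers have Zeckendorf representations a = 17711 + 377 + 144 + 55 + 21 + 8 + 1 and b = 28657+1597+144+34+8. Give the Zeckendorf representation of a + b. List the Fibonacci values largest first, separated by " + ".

The two numbers are 18317 and 30440, so their sum is 48757.
48757 − 46368 = 2389
2389 − 1597 = 792
792 − 610 = 182
182 − 144 = 38
38 − 34 = 4
4 − 3 = 1
1 − 1 = 0

46368 + 1597 + 610 + 144 + 34 + 3 + 1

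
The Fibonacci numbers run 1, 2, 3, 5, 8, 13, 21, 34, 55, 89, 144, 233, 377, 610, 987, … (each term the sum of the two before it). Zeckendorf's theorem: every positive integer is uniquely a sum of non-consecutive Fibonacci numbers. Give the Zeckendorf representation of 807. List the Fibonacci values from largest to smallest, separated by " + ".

subtract 610 from 807: 197 remains
subtract 144 from 197: 53 remains
subtract 34 from 53: 19 remains
subtract 13 from 19: 6 remains
subtract 5 from 6: 1 remains
subtract 1 from 1: 0 remains
So 807 = 610 + 144 + 34 + 13 + 5 + 1, with no two terms consecutive in the sequence.

610 + 144 + 34 + 13 + 5 + 1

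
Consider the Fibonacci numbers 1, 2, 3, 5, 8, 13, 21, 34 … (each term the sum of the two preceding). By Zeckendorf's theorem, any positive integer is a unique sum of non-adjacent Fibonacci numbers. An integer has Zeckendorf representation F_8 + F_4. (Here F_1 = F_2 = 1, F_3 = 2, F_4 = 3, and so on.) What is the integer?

F_8 + F_4 = 21 + 3 = 24.

24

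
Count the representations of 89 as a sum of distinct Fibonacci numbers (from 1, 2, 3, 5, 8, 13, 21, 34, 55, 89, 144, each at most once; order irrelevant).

Each representation comes from the Zeckendorf form by replacing some F_k with F_{k−1} + F_{k−2} where possible.
89 = 89 = 55+34 = 55+21+13 = … (2 more), for 5 in all.

5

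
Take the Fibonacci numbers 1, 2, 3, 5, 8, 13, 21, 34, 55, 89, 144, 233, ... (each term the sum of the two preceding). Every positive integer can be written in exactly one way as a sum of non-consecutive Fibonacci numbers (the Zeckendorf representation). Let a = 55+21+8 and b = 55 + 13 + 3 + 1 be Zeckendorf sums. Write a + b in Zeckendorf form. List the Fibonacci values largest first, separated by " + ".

The two numbers are 84 and 72, so their sum is 156.
subtract 144 from 156: 12 remains
subtract 8 from 12: 4 remains
subtract 3 from 4: 1 remains
subtract 1 from 1: 0 remains

144 + 8 + 3 + 1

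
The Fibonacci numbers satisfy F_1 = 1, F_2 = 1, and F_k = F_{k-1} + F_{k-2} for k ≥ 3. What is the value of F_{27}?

Iterating the recurrence up to F_{21} = 10946 and F_{20} = 6765:
F_{22} = F_{21} + F_{20} = 10946 + 6765 = 17711
F_{23} = F_{22} + F_{21} = 17711 + 10946 = 28657
F_{24} = F_{23} + F_{22} = 28657 + 17711 = 46368
F_{25} = F_{24} + F_{23} = 46368 + 28657 = 75025
F_{26} = F_{25} + F_{24} = 75025 + 46368 = 121393
F_{27} = F_{26} + F_{25} = 121393 + 75025 = 196418

196418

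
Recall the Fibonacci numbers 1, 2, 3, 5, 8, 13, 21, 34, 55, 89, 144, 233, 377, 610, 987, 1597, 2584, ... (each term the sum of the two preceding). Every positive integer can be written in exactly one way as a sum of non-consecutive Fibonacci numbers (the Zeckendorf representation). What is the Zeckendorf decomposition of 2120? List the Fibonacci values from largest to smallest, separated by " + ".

largest Fibonacci ≤ 2120 is 1597; 2120 − 1597 = 523
largest Fibonacci ≤ 523 is 377; 523 − 377 = 146
largest Fibonacci ≤ 146 is 144; 146 − 144 = 2
largest Fibonacci ≤ 2 is 2; 2 − 2 = 0
So 2120 = 1597 + 377 + 144 + 2, with no two terms consecutive in the sequence.

1597 + 377 + 144 + 2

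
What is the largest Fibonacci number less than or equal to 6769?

6765 ≤ 6769 < 10946, so the largest Fibonacci number not exceeding 6769 is 6765.

6765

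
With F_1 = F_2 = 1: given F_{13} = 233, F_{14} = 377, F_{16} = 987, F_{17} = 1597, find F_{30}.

By the addition formula F_{m+n} = F_m F_{n+1} + F_{m−1} F_n with m=14, n=16: F_{30} = 377·1597 + 233·987 = 602069 + 229971 = 832040.

832040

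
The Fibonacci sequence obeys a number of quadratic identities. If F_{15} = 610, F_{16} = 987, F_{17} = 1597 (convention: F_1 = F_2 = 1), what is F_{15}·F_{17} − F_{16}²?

610·1597 − 987² = 974170 − 974169 = 1. (Cassini's identity: F_{k−1}F_{k+1} − F_k² = (−1)^k.)

1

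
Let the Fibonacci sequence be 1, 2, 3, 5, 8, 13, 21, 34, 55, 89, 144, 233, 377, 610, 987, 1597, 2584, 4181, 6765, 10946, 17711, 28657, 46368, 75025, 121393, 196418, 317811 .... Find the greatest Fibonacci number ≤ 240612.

196418

196418 ≤ 240612 < 317811, so the largest Fibonacci number not exceeding 240612 is 196418.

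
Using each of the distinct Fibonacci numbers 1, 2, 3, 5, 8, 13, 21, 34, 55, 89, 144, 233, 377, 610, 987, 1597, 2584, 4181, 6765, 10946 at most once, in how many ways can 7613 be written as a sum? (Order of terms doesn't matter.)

48

7613 = 6765+610+233+5 = 6765+610+233+3+2 = 6765+610+144+89+5 = 6765+610+144+89+3+2 = 6765+610+144+55+34+5 = … (43 more), for 48 in all.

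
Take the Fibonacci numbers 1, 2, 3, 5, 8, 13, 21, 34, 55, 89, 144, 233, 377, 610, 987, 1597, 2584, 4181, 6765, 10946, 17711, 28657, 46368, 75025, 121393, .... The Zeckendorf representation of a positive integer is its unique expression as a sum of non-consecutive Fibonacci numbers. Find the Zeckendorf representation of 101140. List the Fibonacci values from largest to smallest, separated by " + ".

Greedy algorithm:
101140: greatest Fibonacci not exceeding it is 75025, leaving 26115
26115: greatest Fibonacci not exceeding it is 17711, leaving 8404
8404: greatest Fibonacci not exceeding it is 6765, leaving 1639
1639: greatest Fibonacci not exceeding it is 1597, leaving 42
42: greatest Fibonacci not exceeding it is 34, leaving 8
8: greatest Fibonacci not exceeding it is 8, leaving 0
So 101140 = 75025 + 17711 + 6765 + 1597 + 34 + 8, with no two terms consecutive in the sequence.

75025 + 17711 + 6765 + 1597 + 34 + 8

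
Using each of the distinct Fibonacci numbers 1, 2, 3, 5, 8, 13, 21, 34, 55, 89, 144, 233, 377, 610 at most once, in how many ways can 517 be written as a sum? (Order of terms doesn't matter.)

8

517 = 377+89+34+13+3+1 = 377+89+34+8+5+3+1 = 233+144+89+34+13+3+1 = 377+89+21+13+8+5+3+1 = 233+144+89+34+8+5+3+1 = … (3 more), for 8 in all.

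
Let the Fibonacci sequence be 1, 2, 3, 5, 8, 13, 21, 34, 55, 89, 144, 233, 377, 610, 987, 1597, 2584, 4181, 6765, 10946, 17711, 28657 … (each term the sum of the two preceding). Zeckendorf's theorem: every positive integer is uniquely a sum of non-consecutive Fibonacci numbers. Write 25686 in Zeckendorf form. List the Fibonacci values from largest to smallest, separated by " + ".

17711 + 6765 + 987 + 144 + 55 + 21 + 3

subtract 17711 from 25686: 7975 remains
subtract 6765 from 7975: 1210 remains
subtract 987 from 1210: 223 remains
subtract 144 from 223: 79 remains
subtract 55 from 79: 24 remains
subtract 21 from 24: 3 remains
subtract 3 from 3: 0 remains
So 25686 = 17711 + 6765 + 987 + 144 + 55 + 21 + 3, with no two terms consecutive in the sequence.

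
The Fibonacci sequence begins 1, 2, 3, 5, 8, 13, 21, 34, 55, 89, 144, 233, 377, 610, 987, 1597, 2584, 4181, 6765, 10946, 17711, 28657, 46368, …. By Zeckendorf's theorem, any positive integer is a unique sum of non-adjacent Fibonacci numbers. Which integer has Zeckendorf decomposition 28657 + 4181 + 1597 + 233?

34668

28657 + 4181 + 1597 + 233 = 34668.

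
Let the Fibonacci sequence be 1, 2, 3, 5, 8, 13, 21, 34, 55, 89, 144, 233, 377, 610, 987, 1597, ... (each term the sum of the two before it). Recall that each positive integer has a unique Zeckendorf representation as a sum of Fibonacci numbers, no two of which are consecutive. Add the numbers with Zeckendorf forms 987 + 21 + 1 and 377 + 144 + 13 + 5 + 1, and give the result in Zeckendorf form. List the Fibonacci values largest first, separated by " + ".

The two numbers are 1009 and 540, so their sum is 1549.
Greedily peel off the largest Fibonacci term at each step:
subtract 987 from 1549: 562 remains
subtract 377 from 562: 185 remains
subtract 144 from 185: 41 remains
subtract 34 from 41: 7 remains
subtract 5 from 7: 2 remains
subtract 2 from 2: 0 remains

987 + 377 + 144 + 34 + 5 + 2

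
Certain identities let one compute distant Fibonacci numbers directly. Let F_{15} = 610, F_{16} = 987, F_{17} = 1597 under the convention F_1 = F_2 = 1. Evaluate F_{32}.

By the addition formula F_{m+n} = F_m F_{n+1} + F_{m−1} F_n with m=16, n=16: F_{32} = 987·1597 + 610·987 = 1576239 + 602070 = 2178309.

2178309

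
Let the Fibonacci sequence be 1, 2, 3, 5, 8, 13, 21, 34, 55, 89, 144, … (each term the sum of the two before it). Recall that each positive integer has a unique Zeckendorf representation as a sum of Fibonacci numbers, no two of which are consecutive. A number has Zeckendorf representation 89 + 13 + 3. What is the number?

105

89 + 13 + 3 = 105.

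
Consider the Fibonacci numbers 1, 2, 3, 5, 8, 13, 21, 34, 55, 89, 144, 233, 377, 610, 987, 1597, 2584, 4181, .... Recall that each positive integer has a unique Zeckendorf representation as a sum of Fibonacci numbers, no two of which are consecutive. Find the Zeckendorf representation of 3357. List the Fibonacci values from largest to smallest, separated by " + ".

2584 + 610 + 144 + 13 + 5 + 1

Repeatedly subtract the largest Fibonacci number that fits:
largest Fibonacci ≤ 3357 is 2584; 3357 − 2584 = 773
largest Fibonacci ≤ 773 is 610; 773 − 610 = 163
largest Fibonacci ≤ 163 is 144; 163 − 144 = 19
largest Fibonacci ≤ 19 is 13; 19 − 13 = 6
largest Fibonacci ≤ 6 is 5; 6 − 5 = 1
largest Fibonacci ≤ 1 is 1; 1 − 1 = 0
So 3357 = 2584 + 610 + 144 + 13 + 5 + 1, with no two terms consecutive in the sequence.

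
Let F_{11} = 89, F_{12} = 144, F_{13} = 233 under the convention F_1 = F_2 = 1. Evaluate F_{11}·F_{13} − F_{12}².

1

89·233 − 144² = 20737 − 20736 = 1. (Cassini's identity: F_{k−1}F_{k+1} − F_k² = (−1)^k.)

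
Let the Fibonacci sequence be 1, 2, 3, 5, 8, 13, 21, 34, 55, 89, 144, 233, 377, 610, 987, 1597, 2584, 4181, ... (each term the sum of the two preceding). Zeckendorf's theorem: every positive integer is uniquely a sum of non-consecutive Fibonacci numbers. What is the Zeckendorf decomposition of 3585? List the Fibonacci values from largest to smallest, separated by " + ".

2584 + 987 + 13 + 1

largest Fibonacci ≤ 3585 is 2584; 3585 − 2584 = 1001
largest Fibonacci ≤ 1001 is 987; 1001 − 987 = 14
largest Fibonacci ≤ 14 is 13; 14 − 13 = 1
largest Fibonacci ≤ 1 is 1; 1 − 1 = 0
So 3585 = 2584 + 987 + 13 + 1, with no two terms consecutive in the sequence.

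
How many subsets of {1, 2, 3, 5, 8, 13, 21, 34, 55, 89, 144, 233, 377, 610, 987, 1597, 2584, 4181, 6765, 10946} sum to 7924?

34

7924 = 6765+987+144+21+5+2 = 6765+987+144+13+8+5+2 = 6765+987+89+55+21+5+2 = 6765+610+377+144+21+5+2 = 4181+2584+987+144+21+5+2 = … (29 more), for 34 in all.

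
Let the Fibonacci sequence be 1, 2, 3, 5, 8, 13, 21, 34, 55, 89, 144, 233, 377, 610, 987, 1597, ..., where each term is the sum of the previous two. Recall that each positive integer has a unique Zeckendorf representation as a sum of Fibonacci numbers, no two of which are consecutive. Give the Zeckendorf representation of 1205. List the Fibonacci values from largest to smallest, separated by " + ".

Repeatedly subtract the largest Fibonacci number that fits:
largest Fibonacci ≤ 1205 is 987; 1205 − 987 = 218
largest Fibonacci ≤ 218 is 144; 218 − 144 = 74
largest Fibonacci ≤ 74 is 55; 74 − 55 = 19
largest Fibonacci ≤ 19 is 13; 19 − 13 = 6
largest Fibonacci ≤ 6 is 5; 6 − 5 = 1
largest Fibonacci ≤ 1 is 1; 1 − 1 = 0
So 1205 = 987 + 144 + 55 + 13 + 5 + 1, with no two terms consecutive in the sequence.

987 + 144 + 55 + 13 + 5 + 1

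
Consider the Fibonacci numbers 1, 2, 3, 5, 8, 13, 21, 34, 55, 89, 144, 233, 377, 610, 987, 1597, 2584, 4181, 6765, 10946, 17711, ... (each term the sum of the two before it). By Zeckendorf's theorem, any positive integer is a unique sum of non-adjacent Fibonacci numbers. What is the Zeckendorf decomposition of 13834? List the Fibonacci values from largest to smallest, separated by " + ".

Greedily peel off the largest Fibonacci term at each step:
13834: greatest Fibonacci not exceeding it is 10946, leaving 2888
2888: greatest Fibonacci not exceeding it is 2584, leaving 304
304: greatest Fibonacci not exceeding it is 233, leaving 71
71: greatest Fibonacci not exceeding it is 55, leaving 16
16: greatest Fibonacci not exceeding it is 13, leaving 3
3: greatest Fibonacci not exceeding it is 3, leaving 0
So 13834 = 10946 + 2584 + 233 + 55 + 13 + 3, with no two terms consecutive in the sequence.

10946 + 2584 + 233 + 55 + 13 + 3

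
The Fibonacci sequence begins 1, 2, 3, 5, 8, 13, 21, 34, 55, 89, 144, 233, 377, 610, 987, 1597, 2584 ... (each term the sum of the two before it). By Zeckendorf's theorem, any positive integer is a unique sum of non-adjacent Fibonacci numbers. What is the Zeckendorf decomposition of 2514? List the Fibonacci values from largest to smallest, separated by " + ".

1597 ≤ 2514 < 2584, so take 1597; remainder 917
610 ≤ 917 < 987, so take 610; remainder 307
233 ≤ 307 < 377, so take 233; remainder 74
55 ≤ 74 < 89, so take 55; remainder 19
13 ≤ 19 < 21, so take 13; remainder 6
5 ≤ 6 < 8, so take 5; remainder 1
1 ≤ 1 < 2, so take 1; remainder 0
So 2514 = 1597 + 610 + 233 + 55 + 13 + 5 + 1, with no two terms consecutive in the sequence.

1597 + 610 + 233 + 55 + 13 + 5 + 1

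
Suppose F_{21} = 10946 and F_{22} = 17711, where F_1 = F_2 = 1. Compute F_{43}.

By F_{2k+1} = F_k² + F_{k+1}²: F_{43} = 10946² + 17711² = 119814916 + 313679521 = 433494437.

433494437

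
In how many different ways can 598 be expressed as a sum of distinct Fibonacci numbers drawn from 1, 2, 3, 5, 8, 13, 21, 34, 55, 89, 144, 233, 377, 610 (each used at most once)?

598 = 377+144+55+21+1 = 377+144+55+13+8+1 = 377+144+55+13+5+3+1 = … (6 more), for 9 in all.

9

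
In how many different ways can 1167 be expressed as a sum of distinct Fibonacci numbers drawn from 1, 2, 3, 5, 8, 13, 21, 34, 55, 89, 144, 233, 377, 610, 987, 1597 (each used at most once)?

1167 = 987+144+34+2 = 987+144+21+13+2 = 987+89+55+34+2 = 610+377+144+34+2 = … (11 more), for 15 in all.

15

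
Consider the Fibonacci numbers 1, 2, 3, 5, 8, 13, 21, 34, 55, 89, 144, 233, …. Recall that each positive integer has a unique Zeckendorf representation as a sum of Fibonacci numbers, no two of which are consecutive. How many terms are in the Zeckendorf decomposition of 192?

take 144 (≤ 192); 192 − 144 = 48
take 34 (≤ 48); 48 − 34 = 14
take 13 (≤ 14); 14 − 13 = 1
take 1 (≤ 1); 1 − 1 = 0
192 = 144 + 34 + 13 + 1, which has 4 terms.

4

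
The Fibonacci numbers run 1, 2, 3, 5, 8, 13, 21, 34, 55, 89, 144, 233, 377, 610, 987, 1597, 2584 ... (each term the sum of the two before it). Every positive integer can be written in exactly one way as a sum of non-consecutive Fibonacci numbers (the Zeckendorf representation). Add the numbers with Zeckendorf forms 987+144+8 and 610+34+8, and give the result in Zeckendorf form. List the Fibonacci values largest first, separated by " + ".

The two numbers are 1139 and 652, so their sum is 1791.
1791 − 1597 = 194
194 − 144 = 50
50 − 34 = 16
16 − 13 = 3
3 − 3 = 0

1597 + 144 + 34 + 13 + 3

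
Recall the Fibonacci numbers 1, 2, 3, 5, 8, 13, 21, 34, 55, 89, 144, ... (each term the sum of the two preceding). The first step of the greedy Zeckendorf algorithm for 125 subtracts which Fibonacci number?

89

89 ≤ 125 < 144, so the largest Fibonacci number not exceeding 125 is 89.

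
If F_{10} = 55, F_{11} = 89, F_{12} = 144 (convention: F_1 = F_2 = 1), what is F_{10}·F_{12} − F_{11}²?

-1

55·144 − 89² = 7920 − 7921 = -1. (Cassini's identity: F_{k−1}F_{k+1} − F_k² = (−1)^k.)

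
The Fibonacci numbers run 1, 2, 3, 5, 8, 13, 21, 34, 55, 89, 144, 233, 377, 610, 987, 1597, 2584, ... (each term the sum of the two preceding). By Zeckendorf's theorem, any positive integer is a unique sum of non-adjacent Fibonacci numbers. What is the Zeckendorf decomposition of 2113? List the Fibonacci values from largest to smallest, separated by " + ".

1597 + 377 + 89 + 34 + 13 + 3

take 1597 (≤ 2113); 2113 − 1597 = 516
take 377 (≤ 516); 516 − 377 = 139
take 89 (≤ 139); 139 − 89 = 50
take 34 (≤ 50); 50 − 34 = 16
take 13 (≤ 16); 16 − 13 = 3
take 3 (≤ 3); 3 − 3 = 0
So 2113 = 1597 + 377 + 89 + 34 + 13 + 3, with no two terms consecutive in the sequence.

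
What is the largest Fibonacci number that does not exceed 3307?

2584 ≤ 3307 < 4181, so the largest Fibonacci number not exceeding 3307 is 2584.

2584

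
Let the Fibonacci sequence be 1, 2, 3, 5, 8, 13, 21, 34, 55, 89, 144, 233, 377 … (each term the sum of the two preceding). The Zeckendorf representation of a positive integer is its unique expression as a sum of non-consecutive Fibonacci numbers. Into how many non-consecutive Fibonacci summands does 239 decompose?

3

largest Fibonacci ≤ 239 is 233; 239 − 233 = 6
largest Fibonacci ≤ 6 is 5; 6 − 5 = 1
largest Fibonacci ≤ 1 is 1; 1 − 1 = 0
239 = 233 + 5 + 1, which has 3 terms.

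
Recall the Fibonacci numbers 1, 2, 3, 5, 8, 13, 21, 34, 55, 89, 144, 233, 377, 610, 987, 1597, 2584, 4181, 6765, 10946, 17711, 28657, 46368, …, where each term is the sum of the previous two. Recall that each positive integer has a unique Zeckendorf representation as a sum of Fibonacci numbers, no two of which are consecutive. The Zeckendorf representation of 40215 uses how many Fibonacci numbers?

4

Greedily peel off the largest Fibonacci term at each step:
largest Fibonacci ≤ 40215 is 28657; 40215 − 28657 = 11558
largest Fibonacci ≤ 11558 is 10946; 11558 − 10946 = 612
largest Fibonacci ≤ 612 is 610; 612 − 610 = 2
largest Fibonacci ≤ 2 is 2; 2 − 2 = 0
40215 = 28657 + 10946 + 610 + 2, which has 4 terms.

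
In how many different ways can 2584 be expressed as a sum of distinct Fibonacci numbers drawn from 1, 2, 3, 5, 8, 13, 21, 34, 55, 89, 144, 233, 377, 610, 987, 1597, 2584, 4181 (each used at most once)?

2584 = 2584 = 1597+987 = 1597+610+377 = 1597+610+233+144 = … (5 more), for 9 in all.

9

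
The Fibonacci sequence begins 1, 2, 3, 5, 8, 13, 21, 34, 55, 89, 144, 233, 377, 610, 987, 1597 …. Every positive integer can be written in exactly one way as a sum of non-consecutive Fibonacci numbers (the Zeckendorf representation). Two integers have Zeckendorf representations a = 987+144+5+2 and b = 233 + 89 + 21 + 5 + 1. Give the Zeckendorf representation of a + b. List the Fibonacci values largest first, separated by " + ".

The two numbers are 1138 and 349, so their sum is 1487.
1487: greatest Fibonacci not exceeding it is 987, leaving 500
500: greatest Fibonacci not exceeding it is 377, leaving 123
123: greatest Fibonacci not exceeding it is 89, leaving 34
34: greatest Fibonacci not exceeding it is 34, leaving 0

987 + 377 + 89 + 34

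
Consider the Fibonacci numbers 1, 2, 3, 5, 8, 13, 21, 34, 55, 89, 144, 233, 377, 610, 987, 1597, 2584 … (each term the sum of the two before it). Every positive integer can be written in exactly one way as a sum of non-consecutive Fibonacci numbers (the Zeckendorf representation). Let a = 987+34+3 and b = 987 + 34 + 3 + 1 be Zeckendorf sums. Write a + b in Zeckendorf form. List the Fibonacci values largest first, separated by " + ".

The two numbers are 1024 and 1025, so their sum is 2049.
largest Fibonacci ≤ 2049 is 1597; 2049 − 1597 = 452
largest Fibonacci ≤ 452 is 377; 452 − 377 = 75
largest Fibonacci ≤ 75 is 55; 75 − 55 = 20
largest Fibonacci ≤ 20 is 13; 20 − 13 = 7
largest Fibonacci ≤ 7 is 5; 7 − 5 = 2
largest Fibonacci ≤ 2 is 2; 2 − 2 = 0

1597 + 377 + 55 + 13 + 5 + 2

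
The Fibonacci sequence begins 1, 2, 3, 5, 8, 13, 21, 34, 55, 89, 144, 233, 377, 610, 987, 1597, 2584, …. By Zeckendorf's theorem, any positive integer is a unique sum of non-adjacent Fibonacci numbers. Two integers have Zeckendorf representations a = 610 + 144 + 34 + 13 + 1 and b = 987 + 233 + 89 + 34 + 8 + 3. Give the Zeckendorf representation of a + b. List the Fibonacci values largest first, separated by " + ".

The two numbers are 802 and 1354, so their sum is 2156.
1597 ≤ 2156 < 2584, so take 1597; remainder 559
377 ≤ 559 < 610, so take 377; remainder 182
144 ≤ 182 < 233, so take 144; remainder 38
34 ≤ 38 < 55, so take 34; remainder 4
3 ≤ 4 < 5, so take 3; remainder 1
1 ≤ 1 < 2, so take 1; remainder 0

1597 + 377 + 144 + 34 + 3 + 1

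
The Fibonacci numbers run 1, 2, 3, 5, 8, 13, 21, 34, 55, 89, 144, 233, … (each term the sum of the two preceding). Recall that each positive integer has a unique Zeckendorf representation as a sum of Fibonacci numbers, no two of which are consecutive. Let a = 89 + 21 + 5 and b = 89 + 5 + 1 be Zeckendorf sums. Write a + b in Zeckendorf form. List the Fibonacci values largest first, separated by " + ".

The two numbers are 115 and 95, so their sum is 210.
Greedy algorithm:
144 ≤ 210 < 233, so take 144; remainder 66
55 ≤ 66 < 89, so take 55; remainder 11
8 ≤ 11 < 13, so take 8; remainder 3
3 ≤ 3 < 5, so take 3; remainder 0

144 + 55 + 8 + 3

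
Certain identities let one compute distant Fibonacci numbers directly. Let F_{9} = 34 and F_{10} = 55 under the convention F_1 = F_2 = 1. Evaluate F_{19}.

By F_{2k+1} = F_k² + F_{k+1}²: F_{19} = 34² + 55² = 1156 + 3025 = 4181.

4181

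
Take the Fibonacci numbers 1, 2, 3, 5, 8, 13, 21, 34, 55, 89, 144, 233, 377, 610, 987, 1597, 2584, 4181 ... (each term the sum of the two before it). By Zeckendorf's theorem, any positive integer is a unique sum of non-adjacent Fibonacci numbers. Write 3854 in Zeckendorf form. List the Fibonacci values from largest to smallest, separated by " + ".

2584 + 987 + 233 + 34 + 13 + 3

2584 ≤ 3854 < 4181, so take 2584; remainder 1270
987 ≤ 1270 < 1597, so take 987; remainder 283
233 ≤ 283 < 377, so take 233; remainder 50
34 ≤ 50 < 55, so take 34; remainder 16
13 ≤ 16 < 21, so take 13; remainder 3
3 ≤ 3 < 5, so take 3; remainder 0
So 3854 = 2584 + 987 + 233 + 34 + 13 + 3, with no two terms consecutive in the sequence.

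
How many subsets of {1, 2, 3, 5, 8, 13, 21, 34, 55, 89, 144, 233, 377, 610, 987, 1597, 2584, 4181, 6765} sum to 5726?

48

5726 = 4181+987+377+144+34+3 = 4181+987+377+144+34+2+1 = 4181+987+377+144+21+13+3 = 4181+987+377+89+55+34+3 = 4181+987+377+144+21+13+2+1 = … (43 more), for 48 in all.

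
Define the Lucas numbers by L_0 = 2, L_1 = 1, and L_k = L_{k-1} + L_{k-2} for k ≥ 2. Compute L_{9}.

76

Iterating the recurrence up to L_{5} = 11 and L_{4} = 7:
L_{6} = L_{5} + L_{4} = 11 + 7 = 18
L_{7} = L_{6} + L_{5} = 18 + 11 = 29
L_{8} = L_{7} + L_{6} = 29 + 18 = 47
L_{9} = L_{8} + L_{7} = 47 + 29 = 76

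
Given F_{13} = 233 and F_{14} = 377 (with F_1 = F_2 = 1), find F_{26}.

121393

By the doubling identity F_{2k} = F_k(2F_{k+1} − F_k): F_{26} = 233·(2·377 − 233) = 233·521 = 121393.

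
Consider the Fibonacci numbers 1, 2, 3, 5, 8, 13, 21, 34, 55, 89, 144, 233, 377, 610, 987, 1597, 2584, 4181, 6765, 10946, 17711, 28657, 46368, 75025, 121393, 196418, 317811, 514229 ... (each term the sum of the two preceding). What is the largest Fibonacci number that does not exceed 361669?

317811 ≤ 361669 < 514229, so the largest Fibonacci number not exceeding 361669 is 317811.

317811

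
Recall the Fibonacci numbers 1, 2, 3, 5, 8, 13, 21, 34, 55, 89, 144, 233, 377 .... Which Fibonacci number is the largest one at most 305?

233 ≤ 305 < 377, so the largest Fibonacci number not exceeding 305 is 233.

233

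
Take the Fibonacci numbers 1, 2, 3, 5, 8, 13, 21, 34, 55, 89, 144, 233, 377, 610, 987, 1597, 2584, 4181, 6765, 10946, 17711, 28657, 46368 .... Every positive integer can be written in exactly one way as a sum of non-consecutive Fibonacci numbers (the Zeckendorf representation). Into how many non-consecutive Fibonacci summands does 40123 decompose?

8

Greedy algorithm:
subtract 28657 from 40123: 11466 remains
subtract 10946 from 11466: 520 remains
subtract 377 from 520: 143 remains
subtract 89 from 143: 54 remains
subtract 34 from 54: 20 remains
subtract 13 from 20: 7 remains
subtract 5 from 7: 2 remains
subtract 2 from 2: 0 remains
40123 = 28657 + 10946 + 377 + 89 + 34 + 13 + 5 + 2, which has 8 terms.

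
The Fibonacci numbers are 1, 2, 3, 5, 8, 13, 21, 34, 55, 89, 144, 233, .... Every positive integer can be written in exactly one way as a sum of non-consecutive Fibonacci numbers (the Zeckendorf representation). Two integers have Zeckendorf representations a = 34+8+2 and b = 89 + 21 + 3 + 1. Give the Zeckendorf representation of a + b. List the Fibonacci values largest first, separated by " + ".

The two numbers are 44 and 114, so their sum is 158.
subtract 144 from 158: 14 remains
subtract 13 from 14: 1 remains
subtract 1 from 1: 0 remains

144 + 13 + 1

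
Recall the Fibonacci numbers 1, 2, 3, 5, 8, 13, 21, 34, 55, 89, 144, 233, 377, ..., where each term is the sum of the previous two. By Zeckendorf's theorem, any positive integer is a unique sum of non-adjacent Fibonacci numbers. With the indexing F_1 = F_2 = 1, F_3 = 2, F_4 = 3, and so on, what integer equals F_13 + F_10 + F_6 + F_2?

F_13 + F_10 + F_6 + F_2 = 233 + 55 + 8 + 1 = 297.

297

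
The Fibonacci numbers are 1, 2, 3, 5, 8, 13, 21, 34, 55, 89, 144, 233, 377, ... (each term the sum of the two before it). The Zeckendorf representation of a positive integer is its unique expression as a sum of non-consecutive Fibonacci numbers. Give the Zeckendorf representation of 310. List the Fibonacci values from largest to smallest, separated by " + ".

take 233 (≤ 310); 310 − 233 = 77
take 55 (≤ 77); 77 − 55 = 22
take 21 (≤ 22); 22 − 21 = 1
take 1 (≤ 1); 1 − 1 = 0
So 310 = 233 + 55 + 21 + 1, with no two terms consecutive in the sequence.

233 + 55 + 21 + 1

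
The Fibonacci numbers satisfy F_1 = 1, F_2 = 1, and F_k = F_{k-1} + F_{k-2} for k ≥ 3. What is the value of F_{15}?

610

Iterating the recurrence up to F_{10} = 55 and F_{9} = 34:
F_{11} = F_{10} + F_{9} = 55 + 34 = 89
F_{12} = F_{11} + F_{10} = 89 + 55 = 144
F_{13} = F_{12} + F_{11} = 144 + 89 = 233
F_{14} = F_{13} + F_{12} = 233 + 144 = 377
F_{15} = F_{14} + F_{13} = 377 + 233 = 610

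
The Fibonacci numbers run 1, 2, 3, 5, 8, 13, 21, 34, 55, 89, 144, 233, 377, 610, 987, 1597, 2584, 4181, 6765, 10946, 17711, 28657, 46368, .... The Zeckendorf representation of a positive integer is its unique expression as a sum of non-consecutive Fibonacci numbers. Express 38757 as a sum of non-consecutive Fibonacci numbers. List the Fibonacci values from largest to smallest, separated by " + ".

28657 + 6765 + 2584 + 610 + 89 + 34 + 13 + 5

Greedy algorithm:
take 28657 (≤ 38757); 38757 − 28657 = 10100
take 6765 (≤ 10100); 10100 − 6765 = 3335
take 2584 (≤ 3335); 3335 − 2584 = 751
take 610 (≤ 751); 751 − 610 = 141
take 89 (≤ 141); 141 − 89 = 52
take 34 (≤ 52); 52 − 34 = 18
take 13 (≤ 18); 18 − 13 = 5
take 5 (≤ 5); 5 − 5 = 0
So 38757 = 28657 + 6765 + 2584 + 610 + 89 + 34 + 13 + 5, with no two terms consecutive in the sequence.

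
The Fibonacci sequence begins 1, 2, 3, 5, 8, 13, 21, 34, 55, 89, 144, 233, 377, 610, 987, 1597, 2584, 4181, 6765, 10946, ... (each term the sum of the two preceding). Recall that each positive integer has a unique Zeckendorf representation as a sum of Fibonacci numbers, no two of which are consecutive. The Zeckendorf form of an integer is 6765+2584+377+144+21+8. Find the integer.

9899

6765+2584+377+144+21+8 = 9899.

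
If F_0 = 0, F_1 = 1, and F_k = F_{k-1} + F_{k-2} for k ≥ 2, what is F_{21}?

10946

Iterating the recurrence up to F_{13} = 233 and F_{12} = 144:
F_{14} = F_{13} + F_{12} = 233 + 144 = 377
F_{15} = F_{14} + F_{13} = 377 + 233 = 610
F_{16} = F_{15} + F_{14} = 610 + 377 = 987
F_{17} = F_{16} + F_{15} = 987 + 610 = 1597
F_{18} = F_{17} + F_{16} = 1597 + 987 = 2584
F_{19} = F_{18} + F_{17} = 2584 + 1597 = 4181
F_{20} = F_{19} + F_{18} = 4181 + 2584 = 6765
F_{21} = F_{20} + F_{19} = 6765 + 4181 = 10946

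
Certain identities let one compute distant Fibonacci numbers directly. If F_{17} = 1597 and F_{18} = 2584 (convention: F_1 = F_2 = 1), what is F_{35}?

By F_{2k+1} = F_k² + F_{k+1}²: F_{35} = 1597² + 2584² = 2550409 + 6677056 = 9227465.

9227465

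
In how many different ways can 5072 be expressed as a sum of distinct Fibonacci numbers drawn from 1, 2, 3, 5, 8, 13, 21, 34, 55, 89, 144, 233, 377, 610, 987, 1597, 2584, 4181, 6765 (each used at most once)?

45

5072 = 4181+610+233+34+13+1 = 4181+610+233+34+8+5+1 = 4181+610+144+89+34+13+1 = … (42 more), for 45 in all.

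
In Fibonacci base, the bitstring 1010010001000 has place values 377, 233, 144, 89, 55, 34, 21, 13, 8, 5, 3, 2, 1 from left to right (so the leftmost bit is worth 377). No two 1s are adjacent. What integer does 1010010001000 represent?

Summing the place values of the 1 bits: 377 + 144 + 34 + 5 = 560.

560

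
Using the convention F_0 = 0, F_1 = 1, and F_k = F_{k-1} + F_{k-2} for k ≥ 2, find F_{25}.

Iterating the recurrence up to F_{18} = 2584 and F_{17} = 1597:
F_{19} = F_{18} + F_{17} = 2584 + 1597 = 4181
F_{20} = F_{19} + F_{18} = 4181 + 2584 = 6765
F_{21} = F_{20} + F_{19} = 6765 + 4181 = 10946
F_{22} = F_{21} + F_{20} = 10946 + 6765 = 17711
F_{23} = F_{22} + F_{21} = 17711 + 10946 = 28657
F_{24} = F_{23} + F_{22} = 28657 + 17711 = 46368
F_{25} = F_{24} + F_{23} = 46368 + 28657 = 75025

75025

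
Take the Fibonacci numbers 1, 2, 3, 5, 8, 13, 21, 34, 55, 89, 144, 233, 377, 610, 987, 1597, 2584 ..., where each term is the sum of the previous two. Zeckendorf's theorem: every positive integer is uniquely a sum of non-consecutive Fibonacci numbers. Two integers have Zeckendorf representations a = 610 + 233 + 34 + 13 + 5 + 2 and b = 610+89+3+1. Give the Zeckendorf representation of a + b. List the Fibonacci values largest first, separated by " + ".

1597 + 3

The two numbers are 897 and 703, so their sum is 1600.
largest Fibonacci ≤ 1600 is 1597; 1600 − 1597 = 3
largest Fibonacci ≤ 3 is 3; 3 − 3 = 0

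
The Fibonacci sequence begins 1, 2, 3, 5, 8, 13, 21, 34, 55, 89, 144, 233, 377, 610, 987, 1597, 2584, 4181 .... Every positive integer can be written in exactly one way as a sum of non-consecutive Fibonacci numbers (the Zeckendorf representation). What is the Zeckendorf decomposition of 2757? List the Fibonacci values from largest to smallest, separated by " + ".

2584 + 144 + 21 + 8

2584 ≤ 2757 < 4181, so take 2584; remainder 173
144 ≤ 173 < 233, so take 144; remainder 29
21 ≤ 29 < 34, so take 21; remainder 8
8 ≤ 8 < 13, so take 8; remainder 0
So 2757 = 2584 + 144 + 21 + 8, with no two terms consecutive in the sequence.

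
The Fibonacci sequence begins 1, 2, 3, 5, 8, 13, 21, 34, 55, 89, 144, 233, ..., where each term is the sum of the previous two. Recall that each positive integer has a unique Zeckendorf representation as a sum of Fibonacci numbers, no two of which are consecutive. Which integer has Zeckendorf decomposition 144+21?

165

144+21 = 165.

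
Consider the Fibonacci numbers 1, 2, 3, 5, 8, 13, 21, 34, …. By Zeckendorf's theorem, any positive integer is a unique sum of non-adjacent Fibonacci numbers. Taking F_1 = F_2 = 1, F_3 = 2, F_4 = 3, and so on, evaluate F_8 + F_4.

24

F_8 + F_4 = 21 + 3 = 24.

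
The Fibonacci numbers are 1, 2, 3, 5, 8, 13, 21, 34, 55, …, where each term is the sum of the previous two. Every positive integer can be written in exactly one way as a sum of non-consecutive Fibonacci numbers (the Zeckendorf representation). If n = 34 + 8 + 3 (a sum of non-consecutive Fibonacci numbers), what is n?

34 + 8 + 3 = 45.

45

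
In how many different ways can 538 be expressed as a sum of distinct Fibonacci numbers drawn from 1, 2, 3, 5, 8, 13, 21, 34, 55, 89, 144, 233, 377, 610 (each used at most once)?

10

538 = 377+144+13+3+1 = 377+144+8+5+3+1 = 377+89+55+13+3+1 = 377+89+55+8+5+3+1 = 377+89+34+21+13+3+1 = … (5 more), for 10 in all.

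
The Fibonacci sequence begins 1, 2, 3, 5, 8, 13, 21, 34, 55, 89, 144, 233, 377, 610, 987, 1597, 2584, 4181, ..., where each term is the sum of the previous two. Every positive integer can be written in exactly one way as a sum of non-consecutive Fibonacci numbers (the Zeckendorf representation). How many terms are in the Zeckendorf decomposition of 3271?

5

3271: greatest Fibonacci not exceeding it is 2584, leaving 687
687: greatest Fibonacci not exceeding it is 610, leaving 77
77: greatest Fibonacci not exceeding it is 55, leaving 22
22: greatest Fibonacci not exceeding it is 21, leaving 1
1: greatest Fibonacci not exceeding it is 1, leaving 0
3271 = 2584 + 610 + 55 + 21 + 1, which has 5 terms.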